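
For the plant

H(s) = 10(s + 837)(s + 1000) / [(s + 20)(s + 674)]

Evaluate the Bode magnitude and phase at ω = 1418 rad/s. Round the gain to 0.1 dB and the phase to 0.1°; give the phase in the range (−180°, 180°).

At s = jω = j1418:
zero (s+837): 837 + j1418 → |·| = √(837²+1418²) = √2711293 ≈ 1646.6, ∠ = arctan(1418/837) ≈ 59.45°
zero (s+1000): 1000 + j1418 → |·| = √(1000²+1418²) = √3010724 ≈ 1735.1, ∠ = arctan(1418/1000) ≈ 54.81°
pole (s+20): 20 + j1418 → |·| = √(20²+1418²) = √2011124 ≈ 1418.1, ∠ = arctan(1418/20) ≈ 89.19°
pole (s+674): 674 + j1418 → |·| = √(674²+1418²) = √2465000 ≈ 1570, ∠ = arctan(1418/674) ≈ 64.58°
|H| = 10 · 2.857e+06 / 2.2264e+06 ≈ 12.832
Gain = 20 log₁₀(12.832) ≈ 22.17 dB
∠H = 114.26° − 153.77° = -39.51°

22.2 dB, -39.5°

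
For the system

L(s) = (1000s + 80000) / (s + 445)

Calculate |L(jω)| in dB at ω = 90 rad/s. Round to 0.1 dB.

48.5 dB

Substitute s = j90:
Numerator: 1000(j90) + 80000 = 80000 + j90000
Denominator: (j90) + 445 = 445 + j90
|N| = √(80000² + 90000²) ≈ 1.2042e+05, ∠N ≈ 48.37°
|D| = √(445² + 90²) ≈ 454.01, ∠D ≈ 11.43°
|L| = 1.2042e+05 / 454.01 ≈ 265.24
Gain = 20 log₁₀(265.24) ≈ 48.47 dB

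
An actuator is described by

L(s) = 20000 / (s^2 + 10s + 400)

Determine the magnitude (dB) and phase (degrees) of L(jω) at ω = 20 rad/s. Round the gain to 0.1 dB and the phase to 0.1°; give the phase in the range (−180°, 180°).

40.0 dB, -90.0°

At s = jω = j20:
quadratic: (j20)² + 10·j20 + 400 = 0 + j200 → |·| ≈ 200, ∠ ≈ 90.00°
|L| = 20000 / 200 ≈ 100
Gain = 20 log₁₀(100) ≈ 40.00 dB
∠L = 0.00° − 90.00° = -90.00°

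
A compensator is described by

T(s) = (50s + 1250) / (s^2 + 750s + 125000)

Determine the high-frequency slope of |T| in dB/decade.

Each pole contributes −20 dB/decade at high frequency; each zero contributes +20 dB/decade.
Net: 1 zero(s) − 2 pole(s) → -20 dB/decade.

-20 dB/decade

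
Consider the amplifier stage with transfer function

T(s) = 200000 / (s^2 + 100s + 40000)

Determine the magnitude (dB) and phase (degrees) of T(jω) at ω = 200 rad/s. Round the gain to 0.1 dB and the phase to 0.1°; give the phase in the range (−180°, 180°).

At s = jω = j200:
quadratic: (j200)² + 100·j200 + 40000 = 0 + j20000 → |·| ≈ 20000, ∠ ≈ 90.00°
|T| = 200000 / 20000 ≈ 10
Gain = 20 log₁₀(10) ≈ 20.00 dB
∠T = 0.00° − 90.00° = -90.00°

20.0 dB, -90.0°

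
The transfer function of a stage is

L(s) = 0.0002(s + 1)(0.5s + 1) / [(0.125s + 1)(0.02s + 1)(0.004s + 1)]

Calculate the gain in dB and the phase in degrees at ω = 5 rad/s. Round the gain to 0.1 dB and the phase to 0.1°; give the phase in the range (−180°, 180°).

At ω = 5 rad/s:
zero (1 + j5·1) = 1 + j5 → |·| ≈ 5.099, ∠ ≈ 78.69°
zero (1 + j5·0.5) = 1 + j2.5 → |·| ≈ 2.6926, ∠ ≈ 68.20°
pole (1 + j5·0.125) = 1 + j0.625 → |·| ≈ 1.1792, ∠ ≈ 32.01°
pole (1 + j5·0.02) = 1 + j0.1 → |·| ≈ 1.005, ∠ ≈ 5.71°
pole (1 + j5·0.004) = 1 + j0.02 → |·| ≈ 1.0002, ∠ ≈ 1.15°
|L| = 0.0002 · 5.099 · 2.6926 / (1.1792 · 1.005 · 1.0002) ≈ 0.0023166
Gain = 20 log₁₀(0.0023166) ≈ -52.70 dB
∠L = (78.69° + 68.20°) − (32.01° + 5.71° + 1.15°) = 108.02°

-52.7 dB, 108.0°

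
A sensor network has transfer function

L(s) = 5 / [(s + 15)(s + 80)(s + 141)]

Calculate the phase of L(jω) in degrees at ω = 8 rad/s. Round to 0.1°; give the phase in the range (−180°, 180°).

-37.0°

At s = jω = j8:
pole (s+15): 15 + j8 → |·| = √(15²+8²) = √289 ≈ 17, ∠ = arctan(8/15) ≈ 28.07°
pole (s+80): 80 + j8 → |·| = √(80²+8²) = √6464 ≈ 80.399, ∠ = arctan(8/80) ≈ 5.71°
pole (s+141): 141 + j8 → |·| = √(141²+8²) = √19945 ≈ 141.23, ∠ = arctan(8/141) ≈ 3.25°
∠L = 0.00° − 37.03° = -37.03°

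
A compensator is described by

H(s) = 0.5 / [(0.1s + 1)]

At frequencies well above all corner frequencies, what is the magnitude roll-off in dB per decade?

-20 dB/decade

Each pole contributes −20 dB/decade at high frequency; each zero contributes +20 dB/decade.
Net: 0 zero(s) − 1 pole(s) → -20 dB/decade.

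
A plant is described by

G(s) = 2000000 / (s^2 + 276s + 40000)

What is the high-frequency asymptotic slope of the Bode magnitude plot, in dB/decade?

Each pole contributes −20 dB/decade at high frequency; each zero contributes +20 dB/decade.
Net: 0 zero(s) − 2 pole(s) → -40 dB/decade.

-40 dB/decade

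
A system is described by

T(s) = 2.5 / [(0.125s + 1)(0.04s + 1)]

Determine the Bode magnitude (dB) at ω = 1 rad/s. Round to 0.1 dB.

7.9 dB

At ω = 1 rad/s:
pole (1 + j1·0.125) = 1 + j0.125 → |·| ≈ 1.0078, ∠ ≈ 7.13°
pole (1 + j1·0.04) = 1 + j0.04 → |·| ≈ 1.0008, ∠ ≈ 2.29°
|T| = 2.5 · 1 / (1.0078 · 1.0008) ≈ 2.4787
Gain = 20 log₁₀(2.4787) ≈ 7.88 dB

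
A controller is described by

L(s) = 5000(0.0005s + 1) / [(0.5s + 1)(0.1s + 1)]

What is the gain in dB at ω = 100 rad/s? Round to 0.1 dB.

20.0 dB

At ω = 100 rad/s:
zero (1 + j100·0.0005) = 1 + j0.05 → |·| ≈ 1.0012, ∠ ≈ 2.86°
pole (1 + j100·0.5) = 1 + j50 → |·| ≈ 50.01, ∠ ≈ 88.85°
pole (1 + j100·0.1) = 1 + j10 → |·| ≈ 10.05, ∠ ≈ 84.29°
|L| = 5000 · 1.0012 / (50.01 · 10.05) ≈ 9.9602
Gain = 20 log₁₀(9.9602) ≈ 19.97 dB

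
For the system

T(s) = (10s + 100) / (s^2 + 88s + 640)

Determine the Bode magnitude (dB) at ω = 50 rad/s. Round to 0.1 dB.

Substitute s = j50:
Numerator: 10(j50) + 100 = 100 + j500
Denominator: (j50)^2 + 88(j50) + 640 = -1860 + j4400
|N| = √(100² + 500²) ≈ 509.9, ∠N ≈ 78.69°
|D| = √(1860² + 4400²) ≈ 4777, ∠D ≈ 112.92°
|T| = 509.9 / 4777 ≈ 0.10674
Gain = 20 log₁₀(0.10674) ≈ -19.43 dB

-19.4 dB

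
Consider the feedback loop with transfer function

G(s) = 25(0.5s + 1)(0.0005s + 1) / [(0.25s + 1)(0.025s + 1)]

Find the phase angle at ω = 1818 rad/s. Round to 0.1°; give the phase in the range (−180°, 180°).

At ω = 1818 rad/s:
zero (1 + j1818·0.5) = 1 + j909 → |·| ≈ 909, ∠ ≈ 89.94°
zero (1 + j1818·0.0005) = 1 + j0.909 → |·| ≈ 1.3514, ∠ ≈ 42.27°
pole (1 + j1818·0.25) = 1 + j454.5 → |·| ≈ 454.5, ∠ ≈ 89.87°
pole (1 + j1818·0.025) = 1 + j45.45 → |·| ≈ 45.461, ∠ ≈ 88.74°
∠G = (89.94° + 42.27°) − (89.87° + 88.74°) = -46.40°

-46.4°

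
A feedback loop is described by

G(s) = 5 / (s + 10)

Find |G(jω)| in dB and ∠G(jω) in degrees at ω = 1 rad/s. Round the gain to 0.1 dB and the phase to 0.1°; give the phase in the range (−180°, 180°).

-6.1 dB, -5.7°

At s = jω = j1:
pole (s+10): 10 + j1 → |·| = √(10²+1²) = √101 ≈ 10.05, ∠ = arctan(1/10) ≈ 5.71°
|G| = 5 / 10.05 ≈ 0.49751
Gain = 20 log₁₀(0.49751) ≈ -6.06 dB
∠G = 0.00° − 5.71° = -5.71°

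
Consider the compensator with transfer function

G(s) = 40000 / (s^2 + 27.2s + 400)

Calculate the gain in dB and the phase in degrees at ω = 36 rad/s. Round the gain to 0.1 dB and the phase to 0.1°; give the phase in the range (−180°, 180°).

29.6 dB, -132.5°

At s = jω = j36:
quadratic: (j36)² + 27.2·j36 + 400 = -896 + j979.2 → |·| ≈ 1327.3, ∠ ≈ 132.46°
|G| = 40000 / 1327.3 ≈ 30.136
Gain = 20 log₁₀(30.136) ≈ 29.58 dB
∠G = 0.00° − 132.46° = -132.46°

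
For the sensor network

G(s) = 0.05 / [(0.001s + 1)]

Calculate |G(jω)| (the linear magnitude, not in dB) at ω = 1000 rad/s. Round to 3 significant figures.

0.0354

At ω = 1000 rad/s:
pole (1 + j1000·0.001) = 1 + j1 → |·| ≈ 1.4142, ∠ ≈ 45.00°
|G| = 0.05 · 1 / (1.4142) ≈ 0.035356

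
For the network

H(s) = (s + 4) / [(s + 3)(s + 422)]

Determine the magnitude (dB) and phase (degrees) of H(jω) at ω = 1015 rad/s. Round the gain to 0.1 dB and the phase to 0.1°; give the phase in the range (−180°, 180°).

-60.8 dB, -67.5°

At s = jω = j1015:
zero (s+4): 4 + j1015 → |·| = √(4²+1015²) = √1030241 ≈ 1015, ∠ = arctan(1015/4) ≈ 89.77°
pole (s+3): 3 + j1015 → |·| = √(3²+1015²) = √1030234 ≈ 1015, ∠ = arctan(1015/3) ≈ 89.83°
pole (s+422): 422 + j1015 → |·| = √(422²+1015²) = √1208309 ≈ 1099.2, ∠ = arctan(1015/422) ≈ 67.42°
|H| = 1 · 1015 / 1.1157e+06 ≈ 0.00090974
Gain = 20 log₁₀(0.00090974) ≈ -60.82 dB
∠H = 89.77° − 157.25° = -67.48°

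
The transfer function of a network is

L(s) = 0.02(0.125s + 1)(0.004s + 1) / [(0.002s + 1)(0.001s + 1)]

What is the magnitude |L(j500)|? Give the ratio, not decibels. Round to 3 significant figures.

At ω = 500 rad/s:
zero (1 + j500·0.125) = 1 + j62.5 → |·| ≈ 62.508, ∠ ≈ 89.08°
zero (1 + j500·0.004) = 1 + j2 → |·| ≈ 2.2361, ∠ ≈ 63.43°
pole (1 + j500·0.002) = 1 + j1 → |·| ≈ 1.4142, ∠ ≈ 45.00°
pole (1 + j500·0.001) = 1 + j0.5 → |·| ≈ 1.118, ∠ ≈ 26.57°
|L| = 0.02 · 62.508 · 2.2361 / (1.4142 · 1.118) ≈ 1.7681

1.77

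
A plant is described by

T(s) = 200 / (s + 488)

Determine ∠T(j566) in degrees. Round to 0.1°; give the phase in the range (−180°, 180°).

-49.2°

At s = jω = j566:
pole (s+488): 488 + j566 → |·| = √(488²+566²) = √558500 ≈ 747.33, ∠ = arctan(566/488) ≈ 49.23°
∠T = 0.00° − 49.23° = -49.23°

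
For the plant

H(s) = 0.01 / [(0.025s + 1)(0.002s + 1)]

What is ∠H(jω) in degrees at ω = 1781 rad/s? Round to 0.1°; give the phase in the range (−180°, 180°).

-163.0°

At ω = 1781 rad/s:
pole (1 + j1781·0.025) = 1 + j44.525 → |·| ≈ 44.536, ∠ ≈ 88.71°
pole (1 + j1781·0.002) = 1 + j3.562 → |·| ≈ 3.6997, ∠ ≈ 74.32°
∠H = (0°) − (88.71° + 74.32°) = -163.03°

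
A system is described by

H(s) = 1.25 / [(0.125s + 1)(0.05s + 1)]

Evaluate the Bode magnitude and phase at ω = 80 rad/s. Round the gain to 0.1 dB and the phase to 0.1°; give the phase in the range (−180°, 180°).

At ω = 80 rad/s:
pole (1 + j80·0.125) = 1 + j10 → |·| ≈ 10.05, ∠ ≈ 84.29°
pole (1 + j80·0.05) = 1 + j4 → |·| ≈ 4.1231, ∠ ≈ 75.96°
|H| = 1.25 · 1 / (10.05 · 4.1231) ≈ 0.030166
Gain = 20 log₁₀(0.030166) ≈ -30.41 dB
∠H = (0°) − (84.29° + 75.96°) = -160.25°

-30.4 dB, -160.3°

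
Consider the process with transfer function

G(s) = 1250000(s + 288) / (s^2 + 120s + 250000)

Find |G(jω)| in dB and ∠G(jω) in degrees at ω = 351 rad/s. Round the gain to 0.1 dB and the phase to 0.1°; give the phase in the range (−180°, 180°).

At s = jω = j351:
zero (s+288): 288 + j351 → |·| = √(288²+351²) = √206145 ≈ 454.03, ∠ = arctan(351/288) ≈ 50.63°
quadratic: (j351)² + 120·j351 + 250000 = 126799 + j42120 → |·| ≈ 1.3361e+05, ∠ ≈ 18.38°
|G| = 1250000 · 454.03 / 1.3361e+05 ≈ 4247.7
Gain = 20 log₁₀(4247.7) ≈ 72.56 dB
∠G = 50.63° − 18.38° = 32.25°

72.6 dB, 32.3°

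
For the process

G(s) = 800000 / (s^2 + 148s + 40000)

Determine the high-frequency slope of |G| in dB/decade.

Each pole contributes −20 dB/decade at high frequency; each zero contributes +20 dB/decade.
Net: 0 zero(s) − 2 pole(s) → -40 dB/decade.

-40 dB/decade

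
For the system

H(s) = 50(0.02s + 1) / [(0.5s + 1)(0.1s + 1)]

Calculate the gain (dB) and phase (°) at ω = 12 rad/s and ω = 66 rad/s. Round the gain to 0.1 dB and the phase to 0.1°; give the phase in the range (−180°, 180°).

ω = 12: 14.7 dB, -117.2°; ω = 66: -8.5 dB, -116.8°

At ω = 12 rad/s:
zero (1 + j12·0.02) = 1 + j0.24 → |·| ≈ 1.0284, ∠ ≈ 13.50°
pole (1 + j12·0.5) = 1 + j6 → |·| ≈ 6.0828, ∠ ≈ 80.54°
pole (1 + j12·0.1) = 1 + j1.2 → |·| ≈ 1.562, ∠ ≈ 50.19°
|H| = 50 · 1.0284 / (6.0828 · 1.562) ≈ 5.4119
Gain = 20 log₁₀(5.4119) ≈ 14.67 dB
∠H = (13.50°) − (80.54° + 50.19°) = -117.23°

At ω = 66 rad/s:
zero (1 + j66·0.02) = 1 + j1.32 → |·| ≈ 1.656, ∠ ≈ 52.85°
pole (1 + j66·0.5) = 1 + j33 → |·| ≈ 33.015, ∠ ≈ 88.26°
pole (1 + j66·0.1) = 1 + j6.6 → |·| ≈ 6.6753, ∠ ≈ 81.38°
|H| = 50 · 1.656 / (33.015 · 6.6753) ≈ 0.37571
Gain = 20 log₁₀(0.37571) ≈ -8.50 dB
∠H = (52.85°) − (88.26° + 81.38°) = -116.79°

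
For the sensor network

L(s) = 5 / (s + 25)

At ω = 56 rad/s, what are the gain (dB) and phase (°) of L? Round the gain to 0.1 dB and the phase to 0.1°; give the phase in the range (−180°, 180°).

-21.8 dB, -65.9°

Substitute s = j56:
Numerator: 5 = 5 + j0
Denominator: (j56) + 25 = 25 + j56
|N| = √(5² + 0²) ≈ 5, ∠N ≈ 0.00°
|D| = √(25² + 56²) ≈ 61.327, ∠D ≈ 65.94°
|L| = 5 / 61.327 ≈ 0.08153
Gain = 20 log₁₀(0.08153) ≈ -21.77 dB
∠L = 0.00° − 65.94° = -65.94°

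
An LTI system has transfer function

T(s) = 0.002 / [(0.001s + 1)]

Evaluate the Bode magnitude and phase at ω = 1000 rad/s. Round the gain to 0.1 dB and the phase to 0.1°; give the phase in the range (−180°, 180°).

At ω = 1000 rad/s:
pole (1 + j1000·0.001) = 1 + j1 → |·| ≈ 1.4142, ∠ ≈ 45.00°
|T| = 0.002 · 1 / (1.4142) ≈ 0.0014142
Gain = 20 log₁₀(0.0014142) ≈ -56.99 dB
∠T = (0°) − (45.00°) = -45.00°

-57.0 dB, -45.0°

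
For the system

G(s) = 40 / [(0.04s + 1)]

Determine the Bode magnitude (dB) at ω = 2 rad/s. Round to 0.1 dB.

32.0 dB

At ω = 2 rad/s:
pole (1 + j2·0.04) = 1 + j0.08 → |·| ≈ 1.0032, ∠ ≈ 4.57°
|G| = 40 · 1 / (1.0032) ≈ 39.872
Gain = 20 log₁₀(39.872) ≈ 32.01 dB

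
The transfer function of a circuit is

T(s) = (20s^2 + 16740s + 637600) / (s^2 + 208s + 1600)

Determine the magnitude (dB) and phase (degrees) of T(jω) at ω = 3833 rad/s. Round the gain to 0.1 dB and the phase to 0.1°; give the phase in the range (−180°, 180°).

Substitute s = j3833:
Numerator: 20(j3833)^2 + 16740(j3833) + 637600 = -293200180 + j64164420
Denominator: (j3833)^2 + 208(j3833) + 1600 = -14690289 + j797264
|N| = √(293200180² + 64164420²) ≈ 3.0014e+08, ∠N ≈ 167.66°
|D| = √(14690289² + 797264²) ≈ 1.4712e+07, ∠D ≈ 176.89°
|T| = 3.0014e+08 / 1.4712e+07 ≈ 20.401
Gain = 20 log₁₀(20.401) ≈ 26.19 dB
∠T = 167.66° − 176.89° = -9.23°

26.2 dB, -9.2°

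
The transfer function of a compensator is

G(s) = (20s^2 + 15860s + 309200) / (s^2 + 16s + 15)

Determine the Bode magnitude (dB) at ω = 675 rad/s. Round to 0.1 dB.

29.7 dB

Substitute s = j675:
Numerator: 20(j675)^2 + 15860(j675) + 309200 = -8803300 + j10705500
Denominator: (j675)^2 + 16(j675) + 15 = -455610 + j10800
|N| = √(8803300² + 10705500²) ≈ 1.386e+07, ∠N ≈ 129.43°
|D| = √(455610² + 10800²) ≈ 4.5574e+05, ∠D ≈ 178.64°
|G| = 1.386e+07 / 4.5574e+05 ≈ 30.412
Gain = 20 log₁₀(30.412) ≈ 29.66 dB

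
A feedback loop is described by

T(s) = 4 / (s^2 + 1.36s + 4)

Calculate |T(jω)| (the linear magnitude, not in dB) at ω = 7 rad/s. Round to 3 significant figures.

0.0870

At s = jω = j7:
quadratic: (j7)² + 1.36·j7 + 4 = -45 + j9.52 → |·| ≈ 45.996, ∠ ≈ 168.05°
|T| = 4 / 45.996 ≈ 0.086964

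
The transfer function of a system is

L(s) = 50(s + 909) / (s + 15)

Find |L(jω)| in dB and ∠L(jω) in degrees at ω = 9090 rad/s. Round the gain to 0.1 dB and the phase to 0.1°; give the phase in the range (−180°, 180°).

At s = jω = j9090:
zero (s+909): 909 + j9090 → |·| = √(909²+9090²) = √83454381 ≈ 9135.3, ∠ = arctan(9090/909) ≈ 84.29°
pole (s+15): 15 + j9090 → |·| = √(15²+9090²) = √82628325 ≈ 9090, ∠ = arctan(9090/15) ≈ 89.91°
|L| = 50 · 9135.3 / 9090 ≈ 50.249
Gain = 20 log₁₀(50.249) ≈ 34.02 dB
∠L = 84.29° − 89.91° = -5.62°

34.0 dB, -5.6°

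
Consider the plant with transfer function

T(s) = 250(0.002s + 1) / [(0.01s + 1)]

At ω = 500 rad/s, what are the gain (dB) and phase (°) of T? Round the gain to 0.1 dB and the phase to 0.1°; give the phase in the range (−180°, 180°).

At ω = 500 rad/s:
zero (1 + j500·0.002) = 1 + j1 → |·| ≈ 1.4142, ∠ ≈ 45.00°
pole (1 + j500·0.01) = 1 + j5 → |·| ≈ 5.099, ∠ ≈ 78.69°
|T| = 250 · 1.4142 / (5.099) ≈ 69.337
Gain = 20 log₁₀(69.337) ≈ 36.82 dB
∠T = (45.00°) − (78.69°) = -33.69°

36.8 dB, -33.7°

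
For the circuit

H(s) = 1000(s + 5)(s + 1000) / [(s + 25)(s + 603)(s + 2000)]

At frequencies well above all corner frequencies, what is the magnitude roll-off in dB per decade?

Each pole contributes −20 dB/decade at high frequency; each zero contributes +20 dB/decade.
Net: 2 zero(s) − 3 pole(s) → -20 dB/decade.

-20 dB/decade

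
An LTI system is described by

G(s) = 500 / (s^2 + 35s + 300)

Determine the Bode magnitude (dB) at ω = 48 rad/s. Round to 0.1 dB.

Substitute s = j48:
Numerator: 500 = 500 + j0
Denominator: (j48)^2 + 35(j48) + 300 = -2004 + j1680
|N| = √(500² + 0²) ≈ 500, ∠N ≈ 0.00°
|D| = √(2004² + 1680²) ≈ 2615, ∠D ≈ 140.03°
|G| = 500 / 2615 ≈ 0.1912
Gain = 20 log₁₀(0.1912) ≈ -14.37 dB

-14.4 dB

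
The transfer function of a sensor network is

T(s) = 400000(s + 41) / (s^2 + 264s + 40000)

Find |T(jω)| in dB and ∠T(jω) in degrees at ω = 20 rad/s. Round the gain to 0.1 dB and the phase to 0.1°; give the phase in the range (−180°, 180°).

At s = jω = j20:
zero (s+41): 41 + j20 → |·| = √(41²+20²) = √2081 ≈ 45.618, ∠ = arctan(20/41) ≈ 26.00°
quadratic: (j20)² + 264·j20 + 40000 = 39600 + j5280 → |·| ≈ 39950, ∠ ≈ 7.59°
|T| = 400000 · 45.618 / 39950 ≈ 456.75
Gain = 20 log₁₀(456.75) ≈ 53.19 dB
∠T = 26.00° − 7.59° = 18.41°

53.2 dB, 18.4°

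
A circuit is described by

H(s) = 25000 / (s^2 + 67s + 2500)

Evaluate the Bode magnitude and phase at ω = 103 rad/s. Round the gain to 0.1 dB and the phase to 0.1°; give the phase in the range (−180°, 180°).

7.4 dB, -139.6°

At s = jω = j103:
quadratic: (j103)² + 67·j103 + 2500 = -8109 + j6901 → |·| ≈ 10648, ∠ ≈ 139.60°
|H| = 25000 / 10648 ≈ 2.3479
Gain = 20 log₁₀(2.3479) ≈ 7.41 dB
∠H = 0.00° − 139.60° = -139.60°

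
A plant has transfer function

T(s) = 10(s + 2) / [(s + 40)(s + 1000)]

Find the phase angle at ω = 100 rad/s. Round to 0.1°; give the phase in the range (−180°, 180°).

At s = jω = j100:
zero (s+2): 2 + j100 → |·| = √(2²+100²) = √10004 ≈ 100.02, ∠ = arctan(100/2) ≈ 88.85°
pole (s+40): 40 + j100 → |·| = √(40²+100²) = √11600 ≈ 107.7, ∠ = arctan(100/40) ≈ 68.20°
pole (s+1000): 1000 + j100 → |·| = √(1000²+100²) = √1010000 ≈ 1005, ∠ = arctan(100/1000) ≈ 5.71°
∠T = 88.85° − 73.91° = 14.94°

14.9°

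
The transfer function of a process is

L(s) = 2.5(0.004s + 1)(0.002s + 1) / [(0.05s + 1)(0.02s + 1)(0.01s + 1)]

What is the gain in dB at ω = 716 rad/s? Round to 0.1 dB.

At ω = 716 rad/s:
zero (1 + j716·0.004) = 1 + j2.864 → |·| ≈ 3.0336, ∠ ≈ 70.75°
zero (1 + j716·0.002) = 1 + j1.432 → |·| ≈ 1.7466, ∠ ≈ 55.07°
pole (1 + j716·0.05) = 1 + j35.8 → |·| ≈ 35.814, ∠ ≈ 88.40°
pole (1 + j716·0.02) = 1 + j14.32 → |·| ≈ 14.355, ∠ ≈ 86.01°
pole (1 + j716·0.01) = 1 + j7.16 → |·| ≈ 7.2295, ∠ ≈ 82.05°
|L| = 2.5 · 3.0336 · 1.7466 / (35.814 · 14.355 · 7.2295) ≈ 0.0035639
Gain = 20 log₁₀(0.0035639) ≈ -48.96 dB

-49.0 dB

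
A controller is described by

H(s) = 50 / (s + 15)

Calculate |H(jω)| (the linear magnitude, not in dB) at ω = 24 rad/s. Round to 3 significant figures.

Substitute s = j24:
Numerator: 50 = 50 + j0
Denominator: (j24) + 15 = 15 + j24
|N| = √(50² + 0²) ≈ 50, ∠N ≈ 0.00°
|D| = √(15² + 24²) ≈ 28.302, ∠D ≈ 57.99°
|H| = 50 / 28.302 ≈ 1.7667

1.77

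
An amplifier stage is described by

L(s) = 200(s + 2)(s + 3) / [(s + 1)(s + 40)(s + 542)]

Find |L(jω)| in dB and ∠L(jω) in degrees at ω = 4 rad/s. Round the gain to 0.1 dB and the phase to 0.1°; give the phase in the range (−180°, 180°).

-26.1 dB, 34.5°

At s = jω = j4:
zero (s+2): 2 + j4 → |·| = √(2²+4²) = √20 ≈ 4.4721, ∠ = arctan(4/2) ≈ 63.43°
zero (s+3): 3 + j4 → |·| = √(3²+4²) = √25 ≈ 5, ∠ = arctan(4/3) ≈ 53.13°
pole (s+1): 1 + j4 → |·| = √(1²+4²) = √17 ≈ 4.1231, ∠ = arctan(4/1) ≈ 75.96°
pole (s+40): 40 + j4 → |·| = √(40²+4²) = √1616 ≈ 40.2, ∠ = arctan(4/40) ≈ 5.71°
pole (s+542): 542 + j4 → |·| = √(542²+4²) = √293780 ≈ 542.01, ∠ = arctan(4/542) ≈ 0.42°
|L| = 200 · 22.361 / 89837 ≈ 0.049781
Gain = 20 log₁₀(0.049781) ≈ -26.06 dB
∠L = 116.56° − 82.09° = 34.47°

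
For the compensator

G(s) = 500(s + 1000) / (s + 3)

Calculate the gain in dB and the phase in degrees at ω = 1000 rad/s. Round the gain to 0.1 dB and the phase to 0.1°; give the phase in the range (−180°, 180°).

57.0 dB, -44.8°

At s = jω = j1000:
zero (s+1000): 1000 + j1000 → |·| = √(1000²+1000²) = √2000000 ≈ 1414.2, ∠ = arctan(1000/1000) ≈ 45.00°
pole (s+3): 3 + j1000 → |·| = √(3²+1000²) = √1000009 ≈ 1000, ∠ = arctan(1000/3) ≈ 89.83°
|G| = 500 · 1414.2 / 1000 ≈ 707.1
Gain = 20 log₁₀(707.1) ≈ 56.99 dB
∠G = 45.00° − 89.83° = -44.83°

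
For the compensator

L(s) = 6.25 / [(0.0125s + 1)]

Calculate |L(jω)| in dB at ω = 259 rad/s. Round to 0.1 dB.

At ω = 259 rad/s:
pole (1 + j259·0.0125) = 1 + j3.2375 → |·| ≈ 3.3884, ∠ ≈ 72.84°
|L| = 6.25 · 1 / (3.3884) ≈ 1.8445
Gain = 20 log₁₀(1.8445) ≈ 5.32 dB

5.3 dB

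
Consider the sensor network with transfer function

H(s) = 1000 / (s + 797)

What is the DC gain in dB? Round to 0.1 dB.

2.0 dB

H(0) = 1000 / 797 ≈ 1.2547
20 log₁₀(1.2547) ≈ 1.97 dB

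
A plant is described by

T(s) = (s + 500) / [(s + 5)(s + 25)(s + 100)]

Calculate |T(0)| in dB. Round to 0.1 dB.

-28.0 dB

T(0) = 1·500 / (5·25·100) = 0.04
20 log₁₀(0.04) ≈ -27.96 dB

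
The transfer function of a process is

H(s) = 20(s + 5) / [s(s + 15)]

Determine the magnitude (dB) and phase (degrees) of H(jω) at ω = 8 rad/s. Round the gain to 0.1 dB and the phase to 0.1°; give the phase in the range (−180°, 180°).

2.8 dB, -60.1°

At s = jω = j8:
zero (s+5): 5 + j8 → |·| = √(5²+8²) = √89 ≈ 9.434, ∠ = arctan(8/5) ≈ 57.99°
pole (s+15): 15 + j8 → |·| = √(15²+8²) = √289 ≈ 17, ∠ = arctan(8/15) ≈ 28.07°
pole at origin: |s| = 8, ∠ = 90.00° (in denominator)
|H| = 20 · 9.434 / 136 ≈ 1.3874
Gain = 20 log₁₀(1.3874) ≈ 2.84 dB
∠H = 57.99° − 118.07° = -60.08°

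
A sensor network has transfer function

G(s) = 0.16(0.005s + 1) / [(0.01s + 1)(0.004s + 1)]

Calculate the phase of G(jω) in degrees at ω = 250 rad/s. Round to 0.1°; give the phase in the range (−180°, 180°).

-61.9°

At ω = 250 rad/s:
zero (1 + j250·0.005) = 1 + j1.25 → |·| ≈ 1.6008, ∠ ≈ 51.34°
pole (1 + j250·0.01) = 1 + j2.5 → |·| ≈ 2.6926, ∠ ≈ 68.20°
pole (1 + j250·0.004) = 1 + j1 → |·| ≈ 1.4142, ∠ ≈ 45.00°
∠G = (51.34°) − (68.20° + 45.00°) = -61.86°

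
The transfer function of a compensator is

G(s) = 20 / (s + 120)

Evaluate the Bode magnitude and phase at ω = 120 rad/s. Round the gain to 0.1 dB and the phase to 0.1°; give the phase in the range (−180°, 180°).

-18.6 dB, -45.0°

At s = jω = j120:
pole (s+120): 120 + j120 → |·| = √(120²+120²) = √28800 ≈ 169.71, ∠ = arctan(120/120) ≈ 45.00°
|G| = 20 / 169.71 ≈ 0.11785
Gain = 20 log₁₀(0.11785) ≈ -18.57 dB
∠G = 0.00° − 45.00° = -45.00°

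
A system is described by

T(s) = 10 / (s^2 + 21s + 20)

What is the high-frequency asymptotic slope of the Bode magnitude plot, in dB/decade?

Each pole contributes −20 dB/decade at high frequency; each zero contributes +20 dB/decade.
Net: 0 zero(s) − 2 pole(s) → -40 dB/decade.

-40 dB/decade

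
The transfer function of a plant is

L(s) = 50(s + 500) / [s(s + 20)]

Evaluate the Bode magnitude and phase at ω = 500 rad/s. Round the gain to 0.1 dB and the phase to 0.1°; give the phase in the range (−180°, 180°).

At s = jω = j500:
zero (s+500): 500 + j500 → |·| = √(500²+500²) = √500000 ≈ 707.11, ∠ = arctan(500/500) ≈ 45.00°
pole (s+20): 20 + j500 → |·| = √(20²+500²) = √250400 ≈ 500.4, ∠ = arctan(500/20) ≈ 87.71°
pole at origin: |s| = 500, ∠ = 90.00° (in denominator)
|L| = 50 · 707.11 / 2.502e+05 ≈ 0.14131
Gain = 20 log₁₀(0.14131) ≈ -17.00 dB
∠L = 45.00° − 177.71° = -132.71°

-17.0 dB, -132.7°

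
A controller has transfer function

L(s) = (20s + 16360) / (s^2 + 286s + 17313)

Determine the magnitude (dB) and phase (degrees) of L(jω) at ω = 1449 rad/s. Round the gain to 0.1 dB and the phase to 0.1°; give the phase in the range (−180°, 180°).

Substitute s = j1449:
Numerator: 20(j1449) + 16360 = 16360 + j28980
Denominator: (j1449)^2 + 286(j1449) + 17313 = -2082288 + j414414
|N| = √(16360² + 28980²) ≈ 33279, ∠N ≈ 60.55°
|D| = √(2082288² + 414414²) ≈ 2.1231e+06, ∠D ≈ 168.74°
|L| = 33279 / 2.1231e+06 ≈ 0.015675
Gain = 20 log₁₀(0.015675) ≈ -36.10 dB
∠L = 60.55° − 168.74° = -108.19°

-36.1 dB, -108.2°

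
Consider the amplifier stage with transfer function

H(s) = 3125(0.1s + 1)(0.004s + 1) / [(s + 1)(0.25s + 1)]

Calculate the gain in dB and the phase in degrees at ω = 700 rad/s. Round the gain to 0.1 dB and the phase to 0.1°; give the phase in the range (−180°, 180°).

At ω = 700 rad/s:
zero (1 + j700·0.1) = 1 + j70 → |·| ≈ 70.007, ∠ ≈ 89.18°
zero (1 + j700·0.004) = 1 + j2.8 → |·| ≈ 2.9732, ∠ ≈ 70.35°
pole (1 + j700·1) = 1 + j700 → |·| ≈ 700, ∠ ≈ 89.92°
pole (1 + j700·0.25) = 1 + j175 → |·| ≈ 175, ∠ ≈ 89.67°
|H| = 3125 · 70.007 · 2.9732 / (700 · 175) ≈ 5.3098
Gain = 20 log₁₀(5.3098) ≈ 14.50 dB
∠H = (89.18° + 70.35°) − (89.92° + 89.67°) = -20.06°

14.5 dB, -20.1°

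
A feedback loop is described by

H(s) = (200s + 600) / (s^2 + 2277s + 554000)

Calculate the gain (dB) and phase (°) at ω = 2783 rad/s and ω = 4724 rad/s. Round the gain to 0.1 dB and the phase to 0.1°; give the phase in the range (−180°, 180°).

Substitute s = j2783:
Numerator: 200(j2783) + 600 = 600 + j556600
Denominator: (j2783)^2 + 2277(j2783) + 554000 = -7191089 + j6336891
|N| = √(600² + 556600²) ≈ 5.566e+05, ∠N ≈ 89.94°
|D| = √(7191089² + 6336891²) ≈ 9.5848e+06, ∠D ≈ 138.61°
|H| = 5.566e+05 / 9.5848e+06 ≈ 0.058071
Gain = 20 log₁₀(0.058071) ≈ -24.72 dB
∠H = 89.94° − 138.61° = -48.67°

Substitute s = j4724:
Numerator: 200(j4724) + 600 = 600 + j944800
Denominator: (j4724)^2 + 2277(j4724) + 554000 = -21762176 + j10756548
|N| = √(600² + 944800²) ≈ 9.448e+05, ∠N ≈ 89.96°
|D| = √(21762176² + 10756548²) ≈ 2.4275e+07, ∠D ≈ 153.70°
|H| = 9.448e+05 / 2.4275e+07 ≈ 0.038921
Gain = 20 log₁₀(0.038921) ≈ -28.20 dB
∠H = 89.96° − 153.70° = -63.74°

ω = 2783: -24.7 dB, -48.7°; ω = 4724: -28.2 dB, -63.7°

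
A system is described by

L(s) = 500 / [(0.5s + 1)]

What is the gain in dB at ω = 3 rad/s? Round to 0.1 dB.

At ω = 3 rad/s:
pole (1 + j3·0.5) = 1 + j1.5 → |·| ≈ 1.8028, ∠ ≈ 56.31°
|L| = 500 · 1 / (1.8028) ≈ 277.35
Gain = 20 log₁₀(277.35) ≈ 48.86 dB

48.9 dB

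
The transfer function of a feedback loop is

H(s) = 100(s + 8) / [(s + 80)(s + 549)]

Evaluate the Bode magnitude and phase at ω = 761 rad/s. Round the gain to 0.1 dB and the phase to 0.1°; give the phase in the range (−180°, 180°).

-19.5 dB, -48.8°

At s = jω = j761:
zero (s+8): 8 + j761 → |·| = √(8²+761²) = √579185 ≈ 761.04, ∠ = arctan(761/8) ≈ 89.40°
pole (s+80): 80 + j761 → |·| = √(80²+761²) = √585521 ≈ 765.19, ∠ = arctan(761/80) ≈ 84.00°
pole (s+549): 549 + j761 → |·| = √(549²+761²) = √880522 ≈ 938.36, ∠ = arctan(761/549) ≈ 54.19°
|H| = 100 · 761.04 / 7.1802e+05 ≈ 0.10599
Gain = 20 log₁₀(0.10599) ≈ -19.49 dB
∠H = 89.40° − 138.19° = -48.79°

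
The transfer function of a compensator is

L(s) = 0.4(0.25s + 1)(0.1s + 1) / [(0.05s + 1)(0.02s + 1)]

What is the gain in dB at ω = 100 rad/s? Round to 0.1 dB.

At ω = 100 rad/s:
zero (1 + j100·0.25) = 1 + j25 → |·| ≈ 25.02, ∠ ≈ 87.71°
zero (1 + j100·0.1) = 1 + j10 → |·| ≈ 10.05, ∠ ≈ 84.29°
pole (1 + j100·0.05) = 1 + j5 → |·| ≈ 5.099, ∠ ≈ 78.69°
pole (1 + j100·0.02) = 1 + j2 → |·| ≈ 2.2361, ∠ ≈ 63.43°
|L| = 0.4 · 25.02 · 10.05 / (5.099 · 2.2361) ≈ 8.8214
Gain = 20 log₁₀(8.8214) ≈ 18.91 dB

18.9 dB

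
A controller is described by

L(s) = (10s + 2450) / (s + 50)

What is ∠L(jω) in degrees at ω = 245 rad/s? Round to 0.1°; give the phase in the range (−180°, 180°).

-33.5°

Substitute s = j245:
Numerator: 10(j245) + 2450 = 2450 + j2450
Denominator: (j245) + 50 = 50 + j245
|N| = √(2450² + 2450²) ≈ 3464.8, ∠N ≈ 45.00°
|D| = √(50² + 245²) ≈ 250.05, ∠D ≈ 78.47°
∠L = 45.00° − 78.47° = -33.47°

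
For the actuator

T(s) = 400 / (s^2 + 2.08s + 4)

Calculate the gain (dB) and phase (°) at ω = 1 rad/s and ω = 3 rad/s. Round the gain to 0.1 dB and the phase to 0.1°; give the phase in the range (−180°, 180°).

At s = jω = j1:
quadratic: (j1)² + 2.08·j1 + 4 = 3 + j2.08 → |·| ≈ 3.6505, ∠ ≈ 34.73°
|T| = 400 / 3.6505 ≈ 109.57
Gain = 20 log₁₀(109.57) ≈ 40.79 dB
∠T = 0.00° − 34.73° = -34.73°

At s = jω = j3:
quadratic: (j3)² + 2.08·j3 + 4 = -5 + j6.24 → |·| ≈ 7.9961, ∠ ≈ 128.70°
|T| = 400 / 7.9961 ≈ 50.024
Gain = 20 log₁₀(50.024) ≈ 33.98 dB
∠T = 0.00° − 128.70° = -128.70°

ω = 1: 40.8 dB, -34.7°; ω = 3: 34.0 dB, -128.7°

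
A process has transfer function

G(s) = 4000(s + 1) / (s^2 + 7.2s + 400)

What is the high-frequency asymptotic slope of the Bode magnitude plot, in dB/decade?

Each pole contributes −20 dB/decade at high frequency; each zero contributes +20 dB/decade.
Net: 1 zero(s) − 2 pole(s) → -20 dB/decade.

-20 dB/decade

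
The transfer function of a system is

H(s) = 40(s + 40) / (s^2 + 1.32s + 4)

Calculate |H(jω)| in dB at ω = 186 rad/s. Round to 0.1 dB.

At s = jω = j186:
zero (s+40): 40 + j186 → |·| = √(40²+186²) = √36196 ≈ 190.25, ∠ = arctan(186/40) ≈ 77.86°
quadratic: (j186)² + 1.32·j186 + 4 = -34592 + j245.52 → |·| ≈ 34593, ∠ ≈ 179.59°
|H| = 40 · 190.25 / 34593 ≈ 0.21999
Gain = 20 log₁₀(0.21999) ≈ -13.15 dB

-13.2 dB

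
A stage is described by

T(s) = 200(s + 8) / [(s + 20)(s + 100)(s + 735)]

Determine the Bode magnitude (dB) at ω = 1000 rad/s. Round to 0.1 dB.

At s = jω = j1000:
zero (s+8): 8 + j1000 → |·| = √(8²+1000²) = √1000064 ≈ 1000, ∠ = arctan(1000/8) ≈ 89.54°
pole (s+20): 20 + j1000 → |·| = √(20²+1000²) = √1000400 ≈ 1000.2, ∠ = arctan(1000/20) ≈ 88.85°
pole (s+100): 100 + j1000 → |·| = √(100²+1000²) = √1010000 ≈ 1005, ∠ = arctan(1000/100) ≈ 84.29°
pole (s+735): 735 + j1000 → |·| = √(735²+1000²) = √1540225 ≈ 1241.1, ∠ = arctan(1000/735) ≈ 53.68°
|T| = 200 · 1000 / 1.2476e+09 ≈ 0.00016031
Gain = 20 log₁₀(0.00016031) ≈ -75.90 dB

-75.9 dB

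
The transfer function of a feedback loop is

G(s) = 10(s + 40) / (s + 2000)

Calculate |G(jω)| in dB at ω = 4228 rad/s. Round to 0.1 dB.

19.1 dB

At s = jω = j4228:
zero (s+40): 40 + j4228 → |·| = √(40²+4228²) = √17877584 ≈ 4228.2, ∠ = arctan(4228/40) ≈ 89.46°
pole (s+2000): 2000 + j4228 → |·| = √(2000²+4228²) = √21875984 ≈ 4677.2, ∠ = arctan(4228/2000) ≈ 64.68°
|G| = 10 · 4228.2 / 4677.2 ≈ 9.04
Gain = 20 log₁₀(9.04) ≈ 19.12 dB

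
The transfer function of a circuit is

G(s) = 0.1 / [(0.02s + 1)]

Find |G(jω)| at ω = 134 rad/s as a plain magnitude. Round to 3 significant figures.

0.0350

At ω = 134 rad/s:
pole (1 + j134·0.02) = 1 + j2.68 → |·| ≈ 2.8605, ∠ ≈ 69.54°
|G| = 0.1 · 1 / (2.8605) ≈ 0.034959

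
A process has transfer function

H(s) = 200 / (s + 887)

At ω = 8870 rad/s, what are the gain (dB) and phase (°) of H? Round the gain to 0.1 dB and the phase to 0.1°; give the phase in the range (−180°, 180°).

-33.0 dB, -84.3°

Substitute s = j8870:
Numerator: 200 = 200 + j0
Denominator: (j8870) + 887 = 887 + j8870
|N| = √(200² + 0²) ≈ 200, ∠N ≈ 0.00°
|D| = √(887² + 8870²) ≈ 8914.2, ∠D ≈ 84.29°
|H| = 200 / 8914.2 ≈ 0.022436
Gain = 20 log₁₀(0.022436) ≈ -32.98 dB
∠H = 0.00° − 84.29° = -84.29°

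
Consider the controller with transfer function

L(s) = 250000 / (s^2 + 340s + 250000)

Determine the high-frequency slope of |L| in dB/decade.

Each pole contributes −20 dB/decade at high frequency; each zero contributes +20 dB/decade.
Net: 0 zero(s) − 2 pole(s) → -40 dB/decade.

-40 dB/decade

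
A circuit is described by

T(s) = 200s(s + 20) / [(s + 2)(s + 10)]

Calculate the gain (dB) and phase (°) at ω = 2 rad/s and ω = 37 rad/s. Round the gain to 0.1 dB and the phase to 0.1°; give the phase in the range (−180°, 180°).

At s = jω = j2:
zero (s+20): 20 + j2 → |·| = √(20²+2²) = √404 ≈ 20.1, ∠ = arctan(2/20) ≈ 5.71°
zero at origin: s = j2 → |·| = 2, ∠ = 90.00°
pole (s+2): 2 + j2 → |·| = √(2²+2²) = √8 ≈ 2.8284, ∠ = arctan(2/2) ≈ 45.00°
pole (s+10): 10 + j2 → |·| = √(10²+2²) = √104 ≈ 10.198, ∠ = arctan(2/10) ≈ 11.31°
|T| = 200 · 40.2 / 28.844 ≈ 278.74
Gain = 20 log₁₀(278.74) ≈ 48.90 dB
∠T = 95.71° − 56.31° = 39.40°

At s = jω = j37:
zero (s+20): 20 + j37 → |·| = √(20²+37²) = √1769 ≈ 42.059, ∠ = arctan(37/20) ≈ 61.61°
zero at origin: s = j37 → |·| = 37, ∠ = 90.00°
pole (s+2): 2 + j37 → |·| = √(2²+37²) = √1373 ≈ 37.054, ∠ = arctan(37/2) ≈ 86.91°
pole (s+10): 10 + j37 → |·| = √(10²+37²) = √1469 ≈ 38.328, ∠ = arctan(37/10) ≈ 74.88°
|T| = 200 · 1556.2 / 1420.2 ≈ 219.15
Gain = 20 log₁₀(219.15) ≈ 46.81 dB
∠T = 151.61° − 161.79° = -10.18°

ω = 2: 48.9 dB, 39.4°; ω = 37: 46.8 dB, -10.2°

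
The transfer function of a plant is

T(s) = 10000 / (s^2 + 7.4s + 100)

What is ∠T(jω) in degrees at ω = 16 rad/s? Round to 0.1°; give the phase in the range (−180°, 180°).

-142.8°

At s = jω = j16:
quadratic: (j16)² + 7.4·j16 + 100 = -156 + j118.4 → |·| ≈ 195.84, ∠ ≈ 142.80°
∠T = 0.00° − 142.80° = -142.80°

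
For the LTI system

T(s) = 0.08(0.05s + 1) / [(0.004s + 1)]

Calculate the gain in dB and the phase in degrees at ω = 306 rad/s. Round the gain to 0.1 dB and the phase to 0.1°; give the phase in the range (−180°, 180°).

At ω = 306 rad/s:
zero (1 + j306·0.05) = 1 + j15.3 → |·| ≈ 15.333, ∠ ≈ 86.26°
pole (1 + j306·0.004) = 1 + j1.224 → |·| ≈ 1.5806, ∠ ≈ 50.75°
|T| = 0.08 · 15.333 / (1.5806) ≈ 0.77606
Gain = 20 log₁₀(0.77606) ≈ -2.20 dB
∠T = (86.26°) − (50.75°) = 35.51°

-2.2 dB, 35.5°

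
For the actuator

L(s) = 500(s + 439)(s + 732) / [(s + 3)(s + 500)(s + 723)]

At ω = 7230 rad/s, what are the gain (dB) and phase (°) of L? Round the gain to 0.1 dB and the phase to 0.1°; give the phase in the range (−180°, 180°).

At s = jω = j7230:
zero (s+439): 439 + j7230 → |·| = √(439²+7230²) = √52465621 ≈ 7243.3, ∠ = arctan(7230/439) ≈ 86.53°
zero (s+732): 732 + j7230 → |·| = √(732²+7230²) = √52808724 ≈ 7267, ∠ = arctan(7230/732) ≈ 84.22°
pole (s+3): 3 + j7230 → |·| = √(3²+7230²) = √52272909 ≈ 7230, ∠ = arctan(7230/3) ≈ 89.98°
pole (s+500): 500 + j7230 → |·| = √(500²+7230²) = √52522900 ≈ 7247.3, ∠ = arctan(7230/500) ≈ 86.04°
pole (s+723): 723 + j7230 → |·| = √(723²+7230²) = √52795629 ≈ 7266.1, ∠ = arctan(7230/723) ≈ 84.29°
|L| = 500 · 5.2637e+07 / 3.8073e+11 ≈ 0.069126
Gain = 20 log₁₀(0.069126) ≈ -23.21 dB
∠L = 170.75° − 260.31° = -89.56°

-23.2 dB, -89.6°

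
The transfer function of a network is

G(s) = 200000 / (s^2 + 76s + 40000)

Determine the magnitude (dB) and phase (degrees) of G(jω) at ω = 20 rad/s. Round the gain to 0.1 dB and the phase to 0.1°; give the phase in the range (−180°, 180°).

14.1 dB, -2.2°

At s = jω = j20:
quadratic: (j20)² + 76·j20 + 40000 = 39600 + j1520 → |·| ≈ 39629, ∠ ≈ 2.20°
|G| = 200000 / 39629 ≈ 5.0468
Gain = 20 log₁₀(5.0468) ≈ 14.06 dB
∠G = 0.00° − 2.20° = -2.20°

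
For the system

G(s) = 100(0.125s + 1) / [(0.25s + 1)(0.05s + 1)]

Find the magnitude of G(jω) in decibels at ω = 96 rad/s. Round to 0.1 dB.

At ω = 96 rad/s:
zero (1 + j96·0.125) = 1 + j12 → |·| ≈ 12.042, ∠ ≈ 85.24°
pole (1 + j96·0.25) = 1 + j24 → |·| ≈ 24.021, ∠ ≈ 87.61°
pole (1 + j96·0.05) = 1 + j4.8 → |·| ≈ 4.9031, ∠ ≈ 78.23°
|G| = 100 · 12.042 / (24.021 · 4.9031) ≈ 10.224
Gain = 20 log₁₀(10.224) ≈ 20.19 dB

20.2 dB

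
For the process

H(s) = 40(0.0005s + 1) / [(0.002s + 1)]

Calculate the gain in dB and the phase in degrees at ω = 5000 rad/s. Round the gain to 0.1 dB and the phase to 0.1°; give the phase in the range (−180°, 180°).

20.6 dB, -16.1°

At ω = 5000 rad/s:
zero (1 + j5000·0.0005) = 1 + j2.5 → |·| ≈ 2.6926, ∠ ≈ 68.20°
pole (1 + j5000·0.002) = 1 + j10 → |·| ≈ 10.05, ∠ ≈ 84.29°
|H| = 40 · 2.6926 / (10.05) ≈ 10.717
Gain = 20 log₁₀(10.717) ≈ 20.60 dB
∠H = (68.20°) − (84.29°) = -16.09°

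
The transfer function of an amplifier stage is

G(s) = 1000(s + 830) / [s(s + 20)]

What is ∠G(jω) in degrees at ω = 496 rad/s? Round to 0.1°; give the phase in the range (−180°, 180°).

-146.8°

At s = jω = j496:
zero (s+830): 830 + j496 → |·| = √(830²+496²) = √934916 ≈ 966.91, ∠ = arctan(496/830) ≈ 30.86°
pole (s+20): 20 + j496 → |·| = √(20²+496²) = √246416 ≈ 496.4, ∠ = arctan(496/20) ≈ 87.69°
pole at origin: |s| = 496, ∠ = 90.00° (in denominator)
∠G = 30.86° − 177.69° = -146.83°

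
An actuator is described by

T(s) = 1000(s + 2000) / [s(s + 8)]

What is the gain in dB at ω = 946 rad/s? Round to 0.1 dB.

7.9 dB

At s = jω = j946:
zero (s+2000): 2000 + j946 → |·| = √(2000²+946²) = √4894916 ≈ 2212.4, ∠ = arctan(946/2000) ≈ 25.31°
pole (s+8): 8 + j946 → |·| = √(8²+946²) = √894980 ≈ 946.03, ∠ = arctan(946/8) ≈ 89.52°
pole at origin: |s| = 946, ∠ = 90.00° (in denominator)
|T| = 1000 · 2212.4 / 8.9494e+05 ≈ 2.4721
Gain = 20 log₁₀(2.4721) ≈ 7.86 dB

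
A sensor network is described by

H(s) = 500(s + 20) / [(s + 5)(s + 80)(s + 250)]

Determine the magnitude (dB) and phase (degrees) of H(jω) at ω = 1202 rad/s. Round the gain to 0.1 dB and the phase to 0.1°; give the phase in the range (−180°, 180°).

-69.4 dB, -165.2°

At s = jω = j1202:
zero (s+20): 20 + j1202 → |·| = √(20²+1202²) = √1445204 ≈ 1202.2, ∠ = arctan(1202/20) ≈ 89.05°
pole (s+5): 5 + j1202 → |·| = √(5²+1202²) = √1444829 ≈ 1202, ∠ = arctan(1202/5) ≈ 89.76°
pole (s+80): 80 + j1202 → |·| = √(80²+1202²) = √1451204 ≈ 1204.7, ∠ = arctan(1202/80) ≈ 86.19°
pole (s+250): 250 + j1202 → |·| = √(250²+1202²) = √1507304 ≈ 1227.7, ∠ = arctan(1202/250) ≈ 78.25°
|H| = 500 · 1202.2 / 1.7778e+09 ≈ 0.00033811
Gain = 20 log₁₀(0.00033811) ≈ -69.42 dB
∠H = 89.05° − 254.20° = -165.15°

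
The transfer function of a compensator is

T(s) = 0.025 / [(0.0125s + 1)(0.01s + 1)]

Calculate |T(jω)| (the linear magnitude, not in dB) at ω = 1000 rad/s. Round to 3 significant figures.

At ω = 1000 rad/s:
pole (1 + j1000·0.0125) = 1 + j12.5 → |·| ≈ 12.54, ∠ ≈ 85.43°
pole (1 + j1000·0.01) = 1 + j10 → |·| ≈ 10.05, ∠ ≈ 84.29°
|T| = 0.025 · 1 / (12.54 · 10.05) ≈ 0.00019837

0.000198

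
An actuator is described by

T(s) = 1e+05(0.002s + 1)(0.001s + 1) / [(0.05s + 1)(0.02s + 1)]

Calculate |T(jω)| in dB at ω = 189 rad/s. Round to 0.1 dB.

69.3 dB

At ω = 189 rad/s:
zero (1 + j189·0.002) = 1 + j0.378 → |·| ≈ 1.0691, ∠ ≈ 20.71°
zero (1 + j189·0.001) = 1 + j0.189 → |·| ≈ 1.0177, ∠ ≈ 10.70°
pole (1 + j189·0.05) = 1 + j9.45 → |·| ≈ 9.5028, ∠ ≈ 83.96°
pole (1 + j189·0.02) = 1 + j3.78 → |·| ≈ 3.91, ∠ ≈ 75.18°
|T| = 1e+05 · 1.0691 · 1.0177 / (9.5028 · 3.91) ≈ 2928.3
Gain = 20 log₁₀(2928.3) ≈ 69.33 dB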